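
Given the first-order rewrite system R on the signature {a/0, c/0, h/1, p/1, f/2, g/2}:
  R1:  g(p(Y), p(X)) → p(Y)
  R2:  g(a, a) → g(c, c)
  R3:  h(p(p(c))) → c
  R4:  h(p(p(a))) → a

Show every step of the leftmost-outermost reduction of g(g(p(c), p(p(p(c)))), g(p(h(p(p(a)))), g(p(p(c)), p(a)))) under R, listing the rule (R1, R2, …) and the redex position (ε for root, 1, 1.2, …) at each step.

p(c)

1. g(g(p(c), p(p(p(c)))), g(p(h(p(p(a)))), g(p(p(c)), p(a))))  →  g(p(c), g(p(h(p(p(a)))), g(p(p(c)), p(a))))   [R1 at 1]
2. g(p(c), g(p(h(p(p(a)))), g(p(p(c)), p(a))))  →  g(p(c), g(p(a), g(p(p(c)), p(a))))   [R4 at 2.1.1]
3. g(p(c), g(p(a), g(p(p(c)), p(a))))  →  g(p(c), g(p(a), p(p(c))))   [R1 at 2.2]
4. g(p(c), g(p(a), p(p(c))))  →  g(p(c), p(a))   [R1 at 2]
5. g(p(c), p(a))  →  p(c)   [R1 at ε]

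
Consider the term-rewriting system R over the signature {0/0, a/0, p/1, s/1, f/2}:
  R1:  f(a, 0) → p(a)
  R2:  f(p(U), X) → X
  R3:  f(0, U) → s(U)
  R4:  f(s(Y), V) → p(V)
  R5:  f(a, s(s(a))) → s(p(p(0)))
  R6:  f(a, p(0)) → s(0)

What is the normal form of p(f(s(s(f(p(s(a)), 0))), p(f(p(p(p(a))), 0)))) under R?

p(p(p(0)))

1. p(f(s(s(f(p(s(a)), 0))), p(f(p(p(p(a))), 0))))  →  p(p(p(f(p(p(p(a))), 0))))   [R4 at 1]
2. p(p(p(f(p(p(p(a))), 0))))  →  p(p(p(0)))   [R2 at 1.1.1]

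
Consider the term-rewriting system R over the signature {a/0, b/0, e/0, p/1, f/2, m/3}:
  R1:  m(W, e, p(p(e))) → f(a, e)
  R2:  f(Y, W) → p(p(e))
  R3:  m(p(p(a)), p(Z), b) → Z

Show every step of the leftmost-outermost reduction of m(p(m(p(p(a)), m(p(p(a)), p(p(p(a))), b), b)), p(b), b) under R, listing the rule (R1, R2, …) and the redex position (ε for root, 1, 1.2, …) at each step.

1. m(p(m(p(p(a)), m(p(p(a)), p(p(p(a))), b), b)), p(b), b)  →  m(p(m(p(p(a)), p(p(a)), b)), p(b), b)   [R3 at 1.1.2]
2. m(p(m(p(p(a)), p(p(a)), b)), p(b), b)  →  m(p(p(a)), p(b), b)   [R3 at 1.1]
3. m(p(p(a)), p(b), b)  →  b   [R3 at ε]

b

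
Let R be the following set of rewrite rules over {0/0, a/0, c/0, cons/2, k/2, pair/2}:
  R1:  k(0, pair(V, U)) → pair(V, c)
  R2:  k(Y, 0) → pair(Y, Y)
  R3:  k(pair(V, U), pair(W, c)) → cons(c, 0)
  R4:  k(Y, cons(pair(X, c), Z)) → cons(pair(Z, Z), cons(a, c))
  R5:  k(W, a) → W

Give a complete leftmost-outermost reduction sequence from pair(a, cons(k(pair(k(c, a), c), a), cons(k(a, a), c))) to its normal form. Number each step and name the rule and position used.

1. pair(a, cons(k(pair(k(c, a), c), a), cons(k(a, a), c)))  →  pair(a, cons(pair(k(c, a), c), cons(k(a, a), c)))   [R5 at 2.1]
2. pair(a, cons(pair(k(c, a), c), cons(k(a, a), c)))  →  pair(a, cons(pair(c, c), cons(k(a, a), c)))   [R5 at 2.1.1]
3. pair(a, cons(pair(c, c), cons(k(a, a), c)))  →  pair(a, cons(pair(c, c), cons(a, c)))   [R5 at 2.2.1]

pair(a, cons(pair(c, c), cons(a, c)))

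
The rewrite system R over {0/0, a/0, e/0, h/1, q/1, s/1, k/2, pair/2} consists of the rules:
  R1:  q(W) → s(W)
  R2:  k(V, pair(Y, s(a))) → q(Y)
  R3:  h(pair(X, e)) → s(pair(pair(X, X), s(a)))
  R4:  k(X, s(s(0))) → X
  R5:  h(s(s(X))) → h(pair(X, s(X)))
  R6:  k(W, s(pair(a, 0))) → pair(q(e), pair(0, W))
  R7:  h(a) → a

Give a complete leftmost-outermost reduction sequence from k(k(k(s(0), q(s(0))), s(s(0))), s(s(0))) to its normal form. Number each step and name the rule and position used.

s(0)

1. k(k(k(s(0), q(s(0))), s(s(0))), s(s(0)))  →  k(k(s(0), q(s(0))), s(s(0)))   [R4 at ε]
2. k(k(s(0), q(s(0))), s(s(0)))  →  k(s(0), q(s(0)))   [R4 at ε]
3. k(s(0), q(s(0)))  →  k(s(0), s(s(0)))   [R1 at 2]
4. k(s(0), s(s(0)))  →  s(0)   [R4 at ε]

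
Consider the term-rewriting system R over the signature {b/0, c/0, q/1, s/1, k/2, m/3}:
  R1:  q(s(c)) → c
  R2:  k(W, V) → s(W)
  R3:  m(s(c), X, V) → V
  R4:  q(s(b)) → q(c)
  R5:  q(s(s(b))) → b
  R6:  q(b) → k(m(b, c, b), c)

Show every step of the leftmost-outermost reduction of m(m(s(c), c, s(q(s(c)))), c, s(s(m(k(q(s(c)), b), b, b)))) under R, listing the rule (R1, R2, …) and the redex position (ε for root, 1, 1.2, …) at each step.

s(s(b))

1. m(m(s(c), c, s(q(s(c)))), c, s(s(m(k(q(s(c)), b), b, b))))  →  m(s(q(s(c))), c, s(s(m(k(q(s(c)), b), b, b))))   [R3 at 1]
2. m(s(q(s(c))), c, s(s(m(k(q(s(c)), b), b, b))))  →  m(s(c), c, s(s(m(k(q(s(c)), b), b, b))))   [R1 at 1.1]
3. m(s(c), c, s(s(m(k(q(s(c)), b), b, b))))  →  s(s(m(k(q(s(c)), b), b, b)))   [R3 at ε]
4. s(s(m(k(q(s(c)), b), b, b)))  →  s(s(m(s(q(s(c))), b, b)))   [R2 at 1.1.1]
5. s(s(m(s(q(s(c))), b, b)))  →  s(s(m(s(c), b, b)))   [R1 at 1.1.1.1]
6. s(s(m(s(c), b, b)))  →  s(s(b))   [R3 at 1.1]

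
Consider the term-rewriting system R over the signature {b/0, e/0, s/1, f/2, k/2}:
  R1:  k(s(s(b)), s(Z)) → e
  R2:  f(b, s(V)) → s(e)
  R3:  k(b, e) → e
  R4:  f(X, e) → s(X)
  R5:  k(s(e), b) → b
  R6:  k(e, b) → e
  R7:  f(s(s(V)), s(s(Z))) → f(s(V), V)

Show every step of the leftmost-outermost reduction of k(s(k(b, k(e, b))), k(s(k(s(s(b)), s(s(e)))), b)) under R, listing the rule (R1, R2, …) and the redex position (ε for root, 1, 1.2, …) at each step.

b

1. k(s(k(b, k(e, b))), k(s(k(s(s(b)), s(s(e)))), b))  →  k(s(k(b, e)), k(s(k(s(s(b)), s(s(e)))), b))   [R6 at 1.1.2]
2. k(s(k(b, e)), k(s(k(s(s(b)), s(s(e)))), b))  →  k(s(e), k(s(k(s(s(b)), s(s(e)))), b))   [R3 at 1.1]
3. k(s(e), k(s(k(s(s(b)), s(s(e)))), b))  →  k(s(e), k(s(e), b))   [R1 at 2.1.1]
4. k(s(e), k(s(e), b))  →  k(s(e), b)   [R5 at 2]
5. k(s(e), b)  →  b   [R5 at ε]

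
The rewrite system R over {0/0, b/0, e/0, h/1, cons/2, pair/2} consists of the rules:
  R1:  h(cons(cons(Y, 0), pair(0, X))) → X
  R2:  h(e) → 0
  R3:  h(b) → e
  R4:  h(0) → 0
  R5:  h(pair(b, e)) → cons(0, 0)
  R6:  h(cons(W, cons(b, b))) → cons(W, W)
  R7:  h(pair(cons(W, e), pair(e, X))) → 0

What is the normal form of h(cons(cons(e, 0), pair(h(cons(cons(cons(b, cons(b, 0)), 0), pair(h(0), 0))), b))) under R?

1. h(cons(cons(e, 0), pair(h(cons(cons(cons(b, cons(b, 0)), 0), pair(h(0), 0))), b)))  →  h(cons(cons(e, 0), pair(h(cons(cons(cons(b, cons(b, 0)), 0), pair(0, 0))), b)))   [R4 at 1.2.1.1.2.1]
2. h(cons(cons(e, 0), pair(h(cons(cons(cons(b, cons(b, 0)), 0), pair(0, 0))), b)))  →  h(cons(cons(e, 0), pair(0, b)))   [R1 at 1.2.1]
3. h(cons(cons(e, 0), pair(0, b)))  →  b   [R1 at ε]

b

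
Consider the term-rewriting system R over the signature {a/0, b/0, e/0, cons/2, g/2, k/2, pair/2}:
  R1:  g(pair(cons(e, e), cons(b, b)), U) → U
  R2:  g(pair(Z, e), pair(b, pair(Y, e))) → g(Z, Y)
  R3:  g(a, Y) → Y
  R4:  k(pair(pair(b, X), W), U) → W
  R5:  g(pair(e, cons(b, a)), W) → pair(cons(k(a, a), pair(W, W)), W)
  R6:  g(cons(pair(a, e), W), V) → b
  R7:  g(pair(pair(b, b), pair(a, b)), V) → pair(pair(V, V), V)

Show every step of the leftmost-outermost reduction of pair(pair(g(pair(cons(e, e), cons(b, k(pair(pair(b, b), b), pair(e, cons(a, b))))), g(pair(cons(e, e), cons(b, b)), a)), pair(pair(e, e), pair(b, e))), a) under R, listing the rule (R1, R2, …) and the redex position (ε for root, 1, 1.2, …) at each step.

pair(pair(a, pair(pair(e, e), pair(b, e))), a)

1. pair(pair(g(pair(cons(e, e), cons(b, k(pair(pair(b, b), b), pair(e, cons(a, b))))), g(pair(cons(e, e), cons(b, b)), a)), pair(pair(e, e), pair(b, e))), a)  →  pair(pair(g(pair(cons(e, e), cons(b, b)), g(pair(cons(e, e), cons(b, b)), a)), pair(pair(e, e), pair(b, e))), a)   [R4 at 1.1.1.2.2]
2. pair(pair(g(pair(cons(e, e), cons(b, b)), g(pair(cons(e, e), cons(b, b)), a)), pair(pair(e, e), pair(b, e))), a)  →  pair(pair(g(pair(cons(e, e), cons(b, b)), a), pair(pair(e, e), pair(b, e))), a)   [R1 at 1.1]
3. pair(pair(g(pair(cons(e, e), cons(b, b)), a), pair(pair(e, e), pair(b, e))), a)  →  pair(pair(a, pair(pair(e, e), pair(b, e))), a)   [R1 at 1.1]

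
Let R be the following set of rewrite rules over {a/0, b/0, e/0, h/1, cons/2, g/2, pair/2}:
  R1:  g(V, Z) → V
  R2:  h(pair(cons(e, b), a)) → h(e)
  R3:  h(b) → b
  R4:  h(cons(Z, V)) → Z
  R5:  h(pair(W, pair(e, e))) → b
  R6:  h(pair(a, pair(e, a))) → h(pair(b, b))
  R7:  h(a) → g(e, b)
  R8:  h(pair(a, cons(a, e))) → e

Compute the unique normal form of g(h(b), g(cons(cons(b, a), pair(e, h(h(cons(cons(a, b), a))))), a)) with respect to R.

b

1. g(h(b), g(cons(cons(b, a), pair(e, h(h(cons(cons(a, b), a))))), a))  →  h(b)   [R1 at ε]
2. h(b)  →  b   [R3 at ε]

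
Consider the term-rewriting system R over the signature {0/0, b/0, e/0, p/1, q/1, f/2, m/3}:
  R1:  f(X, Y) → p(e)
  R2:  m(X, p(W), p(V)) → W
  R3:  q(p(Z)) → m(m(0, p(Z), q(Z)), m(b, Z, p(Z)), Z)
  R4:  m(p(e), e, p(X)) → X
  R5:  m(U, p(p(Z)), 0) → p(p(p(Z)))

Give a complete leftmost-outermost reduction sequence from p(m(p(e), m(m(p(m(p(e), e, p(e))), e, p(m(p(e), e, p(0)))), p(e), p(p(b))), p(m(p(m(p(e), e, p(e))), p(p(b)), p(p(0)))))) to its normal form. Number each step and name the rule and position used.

p(p(b))

1. p(m(p(e), m(m(p(m(p(e), e, p(e))), e, p(m(p(e), e, p(0)))), p(e), p(p(b))), p(m(p(m(p(e), e, p(e))), p(p(b)), p(p(0))))))  →  p(m(p(e), e, p(m(p(m(p(e), e, p(e))), p(p(b)), p(p(0))))))   [R2 at 1.2]
2. p(m(p(e), e, p(m(p(m(p(e), e, p(e))), p(p(b)), p(p(0))))))  →  p(m(p(m(p(e), e, p(e))), p(p(b)), p(p(0))))   [R4 at 1]
3. p(m(p(m(p(e), e, p(e))), p(p(b)), p(p(0))))  →  p(p(b))   [R2 at 1]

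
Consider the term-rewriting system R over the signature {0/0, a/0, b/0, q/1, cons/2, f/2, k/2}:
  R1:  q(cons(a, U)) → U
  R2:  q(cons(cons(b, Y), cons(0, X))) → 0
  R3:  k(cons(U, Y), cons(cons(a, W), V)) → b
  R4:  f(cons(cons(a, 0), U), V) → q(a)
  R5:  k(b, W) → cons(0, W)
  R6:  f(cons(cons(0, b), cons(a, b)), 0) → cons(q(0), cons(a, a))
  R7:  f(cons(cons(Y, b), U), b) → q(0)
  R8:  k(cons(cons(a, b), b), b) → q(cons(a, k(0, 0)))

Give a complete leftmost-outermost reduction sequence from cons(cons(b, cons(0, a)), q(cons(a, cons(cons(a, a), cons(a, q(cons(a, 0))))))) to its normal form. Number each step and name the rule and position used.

cons(cons(b, cons(0, a)), cons(cons(a, a), cons(a, 0)))

1. cons(cons(b, cons(0, a)), q(cons(a, cons(cons(a, a), cons(a, q(cons(a, 0)))))))  →  cons(cons(b, cons(0, a)), cons(cons(a, a), cons(a, q(cons(a, 0)))))   [R1 at 2]
2. cons(cons(b, cons(0, a)), cons(cons(a, a), cons(a, q(cons(a, 0)))))  →  cons(cons(b, cons(0, a)), cons(cons(a, a), cons(a, 0)))   [R1 at 2.2.2]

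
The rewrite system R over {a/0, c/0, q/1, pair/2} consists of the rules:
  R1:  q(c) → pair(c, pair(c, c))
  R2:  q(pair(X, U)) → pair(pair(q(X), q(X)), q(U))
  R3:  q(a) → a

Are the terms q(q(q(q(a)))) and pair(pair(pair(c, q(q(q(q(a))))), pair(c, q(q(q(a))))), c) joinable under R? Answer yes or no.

Reduce t₁ = q(q(q(q(a)))):
1. q(q(q(q(a))))  →  q(q(q(a)))   [R3 at 1.1.1]
2. q(q(q(a)))  →  q(q(a))   [R3 at 1.1]
3. q(q(a))  →  q(a)   [R3 at 1]
4. q(a)  →  a   [R3 at ε]

Reduce t₂ = pair(pair(pair(c, q(q(q(q(a))))), pair(c, q(q(q(a))))), c):
1. pair(pair(pair(c, q(q(q(q(a))))), pair(c, q(q(q(a))))), c)  →  pair(pair(pair(c, q(q(q(a)))), pair(c, q(q(q(a))))), c)   [R3 at 1.1.2.1.1.1]
2. pair(pair(pair(c, q(q(q(a)))), pair(c, q(q(q(a))))), c)  →  pair(pair(pair(c, q(q(a))), pair(c, q(q(q(a))))), c)   [R3 at 1.1.2.1.1]
3. pair(pair(pair(c, q(q(a))), pair(c, q(q(q(a))))), c)  →  pair(pair(pair(c, q(a)), pair(c, q(q(q(a))))), c)   [R3 at 1.1.2.1]
4. pair(pair(pair(c, q(a)), pair(c, q(q(q(a))))), c)  →  pair(pair(pair(c, a), pair(c, q(q(q(a))))), c)   [R3 at 1.1.2]
5. pair(pair(pair(c, a), pair(c, q(q(q(a))))), c)  →  pair(pair(pair(c, a), pair(c, q(q(a)))), c)   [R3 at 1.2.2.1.1]
6. pair(pair(pair(c, a), pair(c, q(q(a)))), c)  →  pair(pair(pair(c, a), pair(c, q(a))), c)   [R3 at 1.2.2.1]
7. pair(pair(pair(c, a), pair(c, q(a))), c)  →  pair(pair(pair(c, a), pair(c, a)), c)   [R3 at 1.2.2]

no — NF(t₁) = a, NF(t₂) = pair(pair(pair(c, a), pair(c, a)), c)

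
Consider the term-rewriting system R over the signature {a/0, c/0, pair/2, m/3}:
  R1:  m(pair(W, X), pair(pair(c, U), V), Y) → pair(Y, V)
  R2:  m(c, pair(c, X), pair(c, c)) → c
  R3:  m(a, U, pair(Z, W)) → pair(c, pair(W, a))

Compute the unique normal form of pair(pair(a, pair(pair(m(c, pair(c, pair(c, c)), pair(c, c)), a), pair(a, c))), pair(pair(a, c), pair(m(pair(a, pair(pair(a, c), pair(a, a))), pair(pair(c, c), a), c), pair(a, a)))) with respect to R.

1. pair(pair(a, pair(pair(m(c, pair(c, pair(c, c)), pair(c, c)), a), pair(a, c))), pair(pair(a, c), pair(m(pair(a, pair(pair(a, c), pair(a, a))), pair(pair(c, c), a), c), pair(a, a))))  →  pair(pair(a, pair(pair(c, a), pair(a, c))), pair(pair(a, c), pair(m(pair(a, pair(pair(a, c), pair(a, a))), pair(pair(c, c), a), c), pair(a, a))))   [R2 at 1.2.1.1]
2. pair(pair(a, pair(pair(c, a), pair(a, c))), pair(pair(a, c), pair(m(pair(a, pair(pair(a, c), pair(a, a))), pair(pair(c, c), a), c), pair(a, a))))  →  pair(pair(a, pair(pair(c, a), pair(a, c))), pair(pair(a, c), pair(pair(c, a), pair(a, a))))   [R1 at 2.2.1]

pair(pair(a, pair(pair(c, a), pair(a, c))), pair(pair(a, c), pair(pair(c, a), pair(a, a))))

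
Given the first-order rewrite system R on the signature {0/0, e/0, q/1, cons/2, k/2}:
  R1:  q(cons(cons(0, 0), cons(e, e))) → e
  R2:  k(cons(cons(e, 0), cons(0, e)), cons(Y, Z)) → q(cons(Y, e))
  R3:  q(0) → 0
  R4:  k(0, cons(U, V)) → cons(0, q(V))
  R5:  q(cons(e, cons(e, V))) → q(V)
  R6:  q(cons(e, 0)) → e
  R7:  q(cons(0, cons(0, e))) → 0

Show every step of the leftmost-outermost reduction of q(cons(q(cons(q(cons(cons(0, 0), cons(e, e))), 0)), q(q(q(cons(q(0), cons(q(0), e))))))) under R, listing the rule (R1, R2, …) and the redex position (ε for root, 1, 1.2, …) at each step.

1. q(cons(q(cons(q(cons(cons(0, 0), cons(e, e))), 0)), q(q(q(cons(q(0), cons(q(0), e)))))))  →  q(cons(q(cons(e, 0)), q(q(q(cons(q(0), cons(q(0), e)))))))   [R1 at 1.1.1.1]
2. q(cons(q(cons(e, 0)), q(q(q(cons(q(0), cons(q(0), e)))))))  →  q(cons(e, q(q(q(cons(q(0), cons(q(0), e)))))))   [R6 at 1.1]
3. q(cons(e, q(q(q(cons(q(0), cons(q(0), e)))))))  →  q(cons(e, q(q(q(cons(0, cons(q(0), e)))))))   [R3 at 1.2.1.1.1.1]
4. q(cons(e, q(q(q(cons(0, cons(q(0), e)))))))  →  q(cons(e, q(q(q(cons(0, cons(0, e)))))))   [R3 at 1.2.1.1.1.2.1]
5. q(cons(e, q(q(q(cons(0, cons(0, e)))))))  →  q(cons(e, q(q(0))))   [R7 at 1.2.1.1]
6. q(cons(e, q(q(0))))  →  q(cons(e, q(0)))   [R3 at 1.2.1]
7. q(cons(e, q(0)))  →  q(cons(e, 0))   [R3 at 1.2]
8. q(cons(e, 0))  →  e   [R6 at ε]

e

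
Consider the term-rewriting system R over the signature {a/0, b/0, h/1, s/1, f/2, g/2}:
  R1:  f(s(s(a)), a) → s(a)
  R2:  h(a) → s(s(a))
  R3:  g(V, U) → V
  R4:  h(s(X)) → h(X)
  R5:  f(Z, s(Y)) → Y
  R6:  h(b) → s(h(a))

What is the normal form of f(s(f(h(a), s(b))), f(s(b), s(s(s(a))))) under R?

1. f(s(f(h(a), s(b))), f(s(b), s(s(s(a)))))  →  f(s(b), f(s(b), s(s(s(a)))))   [R5 at 1.1]
2. f(s(b), f(s(b), s(s(s(a)))))  →  f(s(b), s(s(a)))   [R5 at 2]
3. f(s(b), s(s(a)))  →  s(a)   [R5 at ε]

s(a)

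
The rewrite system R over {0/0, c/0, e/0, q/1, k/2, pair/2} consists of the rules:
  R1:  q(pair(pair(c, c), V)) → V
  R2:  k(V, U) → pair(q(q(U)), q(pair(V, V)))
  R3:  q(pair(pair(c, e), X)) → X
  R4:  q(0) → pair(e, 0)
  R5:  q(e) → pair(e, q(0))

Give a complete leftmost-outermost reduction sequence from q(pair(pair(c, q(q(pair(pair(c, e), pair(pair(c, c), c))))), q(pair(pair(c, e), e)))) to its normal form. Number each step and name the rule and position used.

e

1. q(pair(pair(c, q(q(pair(pair(c, e), pair(pair(c, c), c))))), q(pair(pair(c, e), e))))  →  q(pair(pair(c, q(pair(pair(c, c), c))), q(pair(pair(c, e), e))))   [R3 at 1.1.2.1]
2. q(pair(pair(c, q(pair(pair(c, c), c))), q(pair(pair(c, e), e))))  →  q(pair(pair(c, c), q(pair(pair(c, e), e))))   [R1 at 1.1.2]
3. q(pair(pair(c, c), q(pair(pair(c, e), e))))  →  q(pair(pair(c, e), e))   [R1 at ε]
4. q(pair(pair(c, e), e))  →  e   [R3 at ε]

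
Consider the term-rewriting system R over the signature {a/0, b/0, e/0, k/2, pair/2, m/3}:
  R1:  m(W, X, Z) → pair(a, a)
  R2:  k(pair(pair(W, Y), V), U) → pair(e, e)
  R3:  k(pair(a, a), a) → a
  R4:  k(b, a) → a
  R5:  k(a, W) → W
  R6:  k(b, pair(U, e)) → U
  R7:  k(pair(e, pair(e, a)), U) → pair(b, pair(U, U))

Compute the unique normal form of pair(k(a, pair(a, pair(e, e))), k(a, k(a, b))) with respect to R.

1. pair(k(a, pair(a, pair(e, e))), k(a, k(a, b)))  →  pair(pair(a, pair(e, e)), k(a, k(a, b)))   [R5 at 1]
2. pair(pair(a, pair(e, e)), k(a, k(a, b)))  →  pair(pair(a, pair(e, e)), k(a, b))   [R5 at 2]
3. pair(pair(a, pair(e, e)), k(a, b))  →  pair(pair(a, pair(e, e)), b)   [R5 at 2]

pair(pair(a, pair(e, e)), b)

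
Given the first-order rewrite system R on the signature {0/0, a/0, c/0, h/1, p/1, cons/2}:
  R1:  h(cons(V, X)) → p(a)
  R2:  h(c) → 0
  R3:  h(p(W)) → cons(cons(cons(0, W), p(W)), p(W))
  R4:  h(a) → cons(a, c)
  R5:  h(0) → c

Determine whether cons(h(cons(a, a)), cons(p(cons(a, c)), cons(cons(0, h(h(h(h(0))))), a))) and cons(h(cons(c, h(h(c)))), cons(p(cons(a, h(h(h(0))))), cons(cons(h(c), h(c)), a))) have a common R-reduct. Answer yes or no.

Reduce t₁ = cons(h(cons(a, a)), cons(p(cons(a, c)), cons(cons(0, h(h(h(h(0))))), a))):
1. cons(h(cons(a, a)), cons(p(cons(a, c)), cons(cons(0, h(h(h(h(0))))), a)))  →  cons(p(a), cons(p(cons(a, c)), cons(cons(0, h(h(h(h(0))))), a)))   [R1 at 1]
2. cons(p(a), cons(p(cons(a, c)), cons(cons(0, h(h(h(h(0))))), a)))  →  cons(p(a), cons(p(cons(a, c)), cons(cons(0, h(h(h(c)))), a)))   [R5 at 2.2.1.2.1.1.1]
3. cons(p(a), cons(p(cons(a, c)), cons(cons(0, h(h(h(c)))), a)))  →  cons(p(a), cons(p(cons(a, c)), cons(cons(0, h(h(0))), a)))   [R2 at 2.2.1.2.1.1]
4. cons(p(a), cons(p(cons(a, c)), cons(cons(0, h(h(0))), a)))  →  cons(p(a), cons(p(cons(a, c)), cons(cons(0, h(c)), a)))   [R5 at 2.2.1.2.1]
5. cons(p(a), cons(p(cons(a, c)), cons(cons(0, h(c)), a)))  →  cons(p(a), cons(p(cons(a, c)), cons(cons(0, 0), a)))   [R2 at 2.2.1.2]

Reduce t₂ = cons(h(cons(c, h(h(c)))), cons(p(cons(a, h(h(h(0))))), cons(cons(h(c), h(c)), a))):
1. cons(h(cons(c, h(h(c)))), cons(p(cons(a, h(h(h(0))))), cons(cons(h(c), h(c)), a)))  →  cons(p(a), cons(p(cons(a, h(h(h(0))))), cons(cons(h(c), h(c)), a)))   [R1 at 1]
2. cons(p(a), cons(p(cons(a, h(h(h(0))))), cons(cons(h(c), h(c)), a)))  →  cons(p(a), cons(p(cons(a, h(h(c)))), cons(cons(h(c), h(c)), a)))   [R5 at 2.1.1.2.1.1]
3. cons(p(a), cons(p(cons(a, h(h(c)))), cons(cons(h(c), h(c)), a)))  →  cons(p(a), cons(p(cons(a, h(0))), cons(cons(h(c), h(c)), a)))   [R2 at 2.1.1.2.1]
4. cons(p(a), cons(p(cons(a, h(0))), cons(cons(h(c), h(c)), a)))  →  cons(p(a), cons(p(cons(a, c)), cons(cons(h(c), h(c)), a)))   [R5 at 2.1.1.2]
5. cons(p(a), cons(p(cons(a, c)), cons(cons(h(c), h(c)), a)))  →  cons(p(a), cons(p(cons(a, c)), cons(cons(0, h(c)), a)))   [R2 at 2.2.1.1]
6. cons(p(a), cons(p(cons(a, c)), cons(cons(0, h(c)), a)))  →  cons(p(a), cons(p(cons(a, c)), cons(cons(0, 0), a)))   [R2 at 2.2.1.2]

yes — NF(t₁) = cons(p(a), cons(p(cons(a, c)), cons(cons(0, 0), a))), NF(t₂) = cons(p(a), cons(p(cons(a, c)), cons(cons(0, 0), a)))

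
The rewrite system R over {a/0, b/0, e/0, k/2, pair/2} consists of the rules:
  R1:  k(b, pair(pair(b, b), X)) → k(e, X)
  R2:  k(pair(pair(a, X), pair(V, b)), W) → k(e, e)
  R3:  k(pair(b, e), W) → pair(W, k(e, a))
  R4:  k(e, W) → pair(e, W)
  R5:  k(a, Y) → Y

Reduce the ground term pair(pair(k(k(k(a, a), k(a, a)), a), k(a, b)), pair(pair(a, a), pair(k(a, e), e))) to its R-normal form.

pair(pair(a, b), pair(pair(a, a), pair(e, e)))

1. pair(pair(k(k(k(a, a), k(a, a)), a), k(a, b)), pair(pair(a, a), pair(k(a, e), e)))  →  pair(pair(k(k(a, k(a, a)), a), k(a, b)), pair(pair(a, a), pair(k(a, e), e)))   [R5 at 1.1.1.1]
2. pair(pair(k(k(a, k(a, a)), a), k(a, b)), pair(pair(a, a), pair(k(a, e), e)))  →  pair(pair(k(k(a, a), a), k(a, b)), pair(pair(a, a), pair(k(a, e), e)))   [R5 at 1.1.1]
3. pair(pair(k(k(a, a), a), k(a, b)), pair(pair(a, a), pair(k(a, e), e)))  →  pair(pair(k(a, a), k(a, b)), pair(pair(a, a), pair(k(a, e), e)))   [R5 at 1.1.1]
4. pair(pair(k(a, a), k(a, b)), pair(pair(a, a), pair(k(a, e), e)))  →  pair(pair(a, k(a, b)), pair(pair(a, a), pair(k(a, e), e)))   [R5 at 1.1]
5. pair(pair(a, k(a, b)), pair(pair(a, a), pair(k(a, e), e)))  →  pair(pair(a, b), pair(pair(a, a), pair(k(a, e), e)))   [R5 at 1.2]
6. pair(pair(a, b), pair(pair(a, a), pair(k(a, e), e)))  →  pair(pair(a, b), pair(pair(a, a), pair(e, e)))   [R5 at 2.2.1]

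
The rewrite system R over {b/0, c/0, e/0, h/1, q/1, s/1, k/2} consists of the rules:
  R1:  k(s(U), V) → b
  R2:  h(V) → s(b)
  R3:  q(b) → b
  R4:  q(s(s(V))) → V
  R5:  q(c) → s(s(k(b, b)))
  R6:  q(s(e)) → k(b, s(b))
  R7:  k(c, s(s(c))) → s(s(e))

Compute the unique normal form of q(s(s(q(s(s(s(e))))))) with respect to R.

1. q(s(s(q(s(s(s(e)))))))  →  q(s(s(s(e))))   [R4 at ε]
2. q(s(s(s(e))))  →  s(e)   [R4 at ε]

s(e)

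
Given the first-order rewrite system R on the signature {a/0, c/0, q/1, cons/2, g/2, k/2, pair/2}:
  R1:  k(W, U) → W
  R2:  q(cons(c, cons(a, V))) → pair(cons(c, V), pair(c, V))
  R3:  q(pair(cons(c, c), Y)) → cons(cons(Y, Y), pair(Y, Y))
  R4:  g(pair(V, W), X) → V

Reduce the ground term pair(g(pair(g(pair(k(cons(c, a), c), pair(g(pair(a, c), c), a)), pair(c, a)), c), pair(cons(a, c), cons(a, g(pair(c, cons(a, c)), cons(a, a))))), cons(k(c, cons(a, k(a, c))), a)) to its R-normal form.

pair(cons(c, a), cons(c, a))

1. pair(g(pair(g(pair(k(cons(c, a), c), pair(g(pair(a, c), c), a)), pair(c, a)), c), pair(cons(a, c), cons(a, g(pair(c, cons(a, c)), cons(a, a))))), cons(k(c, cons(a, k(a, c))), a))  →  pair(g(pair(k(cons(c, a), c), pair(g(pair(a, c), c), a)), pair(c, a)), cons(k(c, cons(a, k(a, c))), a))   [R4 at 1]
2. pair(g(pair(k(cons(c, a), c), pair(g(pair(a, c), c), a)), pair(c, a)), cons(k(c, cons(a, k(a, c))), a))  →  pair(k(cons(c, a), c), cons(k(c, cons(a, k(a, c))), a))   [R4 at 1]
3. pair(k(cons(c, a), c), cons(k(c, cons(a, k(a, c))), a))  →  pair(cons(c, a), cons(k(c, cons(a, k(a, c))), a))   [R1 at 1]
4. pair(cons(c, a), cons(k(c, cons(a, k(a, c))), a))  →  pair(cons(c, a), cons(c, a))   [R1 at 2.1]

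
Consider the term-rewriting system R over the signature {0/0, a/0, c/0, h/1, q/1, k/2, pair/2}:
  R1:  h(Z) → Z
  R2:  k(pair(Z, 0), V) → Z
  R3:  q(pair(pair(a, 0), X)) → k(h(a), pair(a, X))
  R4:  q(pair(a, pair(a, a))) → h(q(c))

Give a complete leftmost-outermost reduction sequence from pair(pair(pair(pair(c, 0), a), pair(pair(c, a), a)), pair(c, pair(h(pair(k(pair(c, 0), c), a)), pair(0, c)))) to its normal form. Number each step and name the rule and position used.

pair(pair(pair(pair(c, 0), a), pair(pair(c, a), a)), pair(c, pair(pair(c, a), pair(0, c))))

1. pair(pair(pair(pair(c, 0), a), pair(pair(c, a), a)), pair(c, pair(h(pair(k(pair(c, 0), c), a)), pair(0, c))))  →  pair(pair(pair(pair(c, 0), a), pair(pair(c, a), a)), pair(c, pair(pair(k(pair(c, 0), c), a), pair(0, c))))   [R1 at 2.2.1]
2. pair(pair(pair(pair(c, 0), a), pair(pair(c, a), a)), pair(c, pair(pair(k(pair(c, 0), c), a), pair(0, c))))  →  pair(pair(pair(pair(c, 0), a), pair(pair(c, a), a)), pair(c, pair(pair(c, a), pair(0, c))))   [R2 at 2.2.1.1]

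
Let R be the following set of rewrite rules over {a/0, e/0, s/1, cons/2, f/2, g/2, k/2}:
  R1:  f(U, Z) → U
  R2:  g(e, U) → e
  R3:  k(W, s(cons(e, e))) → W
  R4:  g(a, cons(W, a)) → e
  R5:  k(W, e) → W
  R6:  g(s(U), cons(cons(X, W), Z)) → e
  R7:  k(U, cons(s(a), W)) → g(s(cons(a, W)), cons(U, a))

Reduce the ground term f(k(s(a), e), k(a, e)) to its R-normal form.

s(a)

1. f(k(s(a), e), k(a, e))  →  k(s(a), e)   [R1 at ε]
2. k(s(a), e)  →  s(a)   [R5 at ε]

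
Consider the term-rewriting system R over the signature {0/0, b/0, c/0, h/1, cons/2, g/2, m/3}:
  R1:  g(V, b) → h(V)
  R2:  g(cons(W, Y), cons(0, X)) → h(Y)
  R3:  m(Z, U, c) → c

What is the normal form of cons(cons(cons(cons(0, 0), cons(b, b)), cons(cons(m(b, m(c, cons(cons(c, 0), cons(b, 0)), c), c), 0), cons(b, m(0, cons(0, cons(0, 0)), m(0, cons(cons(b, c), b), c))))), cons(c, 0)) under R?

cons(cons(cons(cons(0, 0), cons(b, b)), cons(cons(c, 0), cons(b, c))), cons(c, 0))

1. cons(cons(cons(cons(0, 0), cons(b, b)), cons(cons(m(b, m(c, cons(cons(c, 0), cons(b, 0)), c), c), 0), cons(b, m(0, cons(0, cons(0, 0)), m(0, cons(cons(b, c), b), c))))), cons(c, 0))  →  cons(cons(cons(cons(0, 0), cons(b, b)), cons(cons(c, 0), cons(b, m(0, cons(0, cons(0, 0)), m(0, cons(cons(b, c), b), c))))), cons(c, 0))   [R3 at 1.2.1.1]
2. cons(cons(cons(cons(0, 0), cons(b, b)), cons(cons(c, 0), cons(b, m(0, cons(0, cons(0, 0)), m(0, cons(cons(b, c), b), c))))), cons(c, 0))  →  cons(cons(cons(cons(0, 0), cons(b, b)), cons(cons(c, 0), cons(b, m(0, cons(0, cons(0, 0)), c)))), cons(c, 0))   [R3 at 1.2.2.2.3]
3. cons(cons(cons(cons(0, 0), cons(b, b)), cons(cons(c, 0), cons(b, m(0, cons(0, cons(0, 0)), c)))), cons(c, 0))  →  cons(cons(cons(cons(0, 0), cons(b, b)), cons(cons(c, 0), cons(b, c))), cons(c, 0))   [R3 at 1.2.2.2]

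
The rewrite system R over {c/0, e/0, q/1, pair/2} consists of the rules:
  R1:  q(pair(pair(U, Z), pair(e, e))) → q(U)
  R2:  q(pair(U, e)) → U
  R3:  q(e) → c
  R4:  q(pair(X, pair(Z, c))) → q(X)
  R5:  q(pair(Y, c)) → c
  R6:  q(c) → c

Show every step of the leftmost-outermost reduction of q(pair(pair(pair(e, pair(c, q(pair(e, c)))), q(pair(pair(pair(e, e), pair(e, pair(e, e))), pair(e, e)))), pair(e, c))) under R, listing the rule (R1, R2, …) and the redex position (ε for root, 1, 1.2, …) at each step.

1. q(pair(pair(pair(e, pair(c, q(pair(e, c)))), q(pair(pair(pair(e, e), pair(e, pair(e, e))), pair(e, e)))), pair(e, c)))  →  q(pair(pair(e, pair(c, q(pair(e, c)))), q(pair(pair(pair(e, e), pair(e, pair(e, e))), pair(e, e)))))   [R4 at ε]
2. q(pair(pair(e, pair(c, q(pair(e, c)))), q(pair(pair(pair(e, e), pair(e, pair(e, e))), pair(e, e)))))  →  q(pair(pair(e, pair(c, c)), q(pair(pair(pair(e, e), pair(e, pair(e, e))), pair(e, e)))))   [R5 at 1.1.2.2]
3. q(pair(pair(e, pair(c, c)), q(pair(pair(pair(e, e), pair(e, pair(e, e))), pair(e, e)))))  →  q(pair(pair(e, pair(c, c)), q(pair(e, e))))   [R1 at 1.2]
4. q(pair(pair(e, pair(c, c)), q(pair(e, e))))  →  q(pair(pair(e, pair(c, c)), e))   [R2 at 1.2]
5. q(pair(pair(e, pair(c, c)), e))  →  pair(e, pair(c, c))   [R2 at ε]

pair(e, pair(c, c))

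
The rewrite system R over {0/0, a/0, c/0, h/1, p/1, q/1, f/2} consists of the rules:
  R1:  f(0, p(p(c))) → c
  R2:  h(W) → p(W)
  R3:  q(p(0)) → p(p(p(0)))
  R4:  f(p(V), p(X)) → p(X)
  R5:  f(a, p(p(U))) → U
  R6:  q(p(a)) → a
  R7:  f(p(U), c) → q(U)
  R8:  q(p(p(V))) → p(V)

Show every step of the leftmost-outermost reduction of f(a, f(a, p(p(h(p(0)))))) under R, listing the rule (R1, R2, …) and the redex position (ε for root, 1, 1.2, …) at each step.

0

1. f(a, f(a, p(p(h(p(0))))))  →  f(a, h(p(0)))   [R5 at 2]
2. f(a, h(p(0)))  →  f(a, p(p(0)))   [R2 at 2]
3. f(a, p(p(0)))  →  0   [R5 at ε]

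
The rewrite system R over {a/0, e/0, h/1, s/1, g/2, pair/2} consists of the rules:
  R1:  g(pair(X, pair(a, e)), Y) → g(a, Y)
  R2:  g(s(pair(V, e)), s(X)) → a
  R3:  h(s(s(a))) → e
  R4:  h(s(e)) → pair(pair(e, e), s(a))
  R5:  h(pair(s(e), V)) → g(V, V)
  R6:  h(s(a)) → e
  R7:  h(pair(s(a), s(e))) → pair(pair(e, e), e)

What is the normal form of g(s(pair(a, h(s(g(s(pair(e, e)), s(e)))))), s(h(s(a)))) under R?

1. g(s(pair(a, h(s(g(s(pair(e, e)), s(e)))))), s(h(s(a))))  →  g(s(pair(a, h(s(a)))), s(h(s(a))))   [R2 at 1.1.2.1.1]
2. g(s(pair(a, h(s(a)))), s(h(s(a))))  →  g(s(pair(a, e)), s(h(s(a))))   [R6 at 1.1.2]
3. g(s(pair(a, e)), s(h(s(a))))  →  a   [R2 at ε]

a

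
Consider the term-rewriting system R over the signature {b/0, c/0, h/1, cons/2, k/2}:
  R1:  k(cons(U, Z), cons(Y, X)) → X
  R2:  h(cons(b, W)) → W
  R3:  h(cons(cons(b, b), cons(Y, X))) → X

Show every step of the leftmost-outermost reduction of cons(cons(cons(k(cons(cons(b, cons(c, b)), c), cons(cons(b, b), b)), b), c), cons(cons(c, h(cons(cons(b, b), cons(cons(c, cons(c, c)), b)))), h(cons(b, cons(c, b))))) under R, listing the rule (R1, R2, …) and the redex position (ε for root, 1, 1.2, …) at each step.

cons(cons(cons(b, b), c), cons(cons(c, b), cons(c, b)))

1. cons(cons(cons(k(cons(cons(b, cons(c, b)), c), cons(cons(b, b), b)), b), c), cons(cons(c, h(cons(cons(b, b), cons(cons(c, cons(c, c)), b)))), h(cons(b, cons(c, b)))))  →  cons(cons(cons(b, b), c), cons(cons(c, h(cons(cons(b, b), cons(cons(c, cons(c, c)), b)))), h(cons(b, cons(c, b)))))   [R1 at 1.1.1]
2. cons(cons(cons(b, b), c), cons(cons(c, h(cons(cons(b, b), cons(cons(c, cons(c, c)), b)))), h(cons(b, cons(c, b)))))  →  cons(cons(cons(b, b), c), cons(cons(c, b), h(cons(b, cons(c, b)))))   [R3 at 2.1.2]
3. cons(cons(cons(b, b), c), cons(cons(c, b), h(cons(b, cons(c, b)))))  →  cons(cons(cons(b, b), c), cons(cons(c, b), cons(c, b)))   [R2 at 2.2]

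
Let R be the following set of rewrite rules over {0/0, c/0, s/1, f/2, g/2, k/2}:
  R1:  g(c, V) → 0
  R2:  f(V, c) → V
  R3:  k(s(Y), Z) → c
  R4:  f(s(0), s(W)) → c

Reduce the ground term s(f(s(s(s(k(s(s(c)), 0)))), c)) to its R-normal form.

1. s(f(s(s(s(k(s(s(c)), 0)))), c))  →  s(s(s(s(k(s(s(c)), 0)))))   [R2 at 1]
2. s(s(s(s(k(s(s(c)), 0)))))  →  s(s(s(s(c))))   [R3 at 1.1.1.1]

s(s(s(s(c))))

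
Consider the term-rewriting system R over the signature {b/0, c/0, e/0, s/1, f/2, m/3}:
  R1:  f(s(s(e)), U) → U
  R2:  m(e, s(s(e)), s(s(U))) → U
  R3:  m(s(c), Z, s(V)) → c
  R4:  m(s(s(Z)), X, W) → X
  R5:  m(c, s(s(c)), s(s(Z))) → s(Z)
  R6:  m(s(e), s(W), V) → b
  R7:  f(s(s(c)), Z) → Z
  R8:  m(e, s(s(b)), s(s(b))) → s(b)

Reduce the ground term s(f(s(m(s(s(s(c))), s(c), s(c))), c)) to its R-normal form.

1. s(f(s(m(s(s(s(c))), s(c), s(c))), c))  →  s(f(s(s(c)), c))   [R4 at 1.1.1]
2. s(f(s(s(c)), c))  →  s(c)   [R7 at 1]

s(c)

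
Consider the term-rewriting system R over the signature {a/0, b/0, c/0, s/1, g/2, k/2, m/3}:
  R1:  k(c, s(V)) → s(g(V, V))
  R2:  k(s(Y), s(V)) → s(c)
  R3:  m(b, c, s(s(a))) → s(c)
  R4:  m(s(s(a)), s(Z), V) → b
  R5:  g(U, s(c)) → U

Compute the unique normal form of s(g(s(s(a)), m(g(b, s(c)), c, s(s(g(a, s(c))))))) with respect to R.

1. s(g(s(s(a)), m(g(b, s(c)), c, s(s(g(a, s(c)))))))  →  s(g(s(s(a)), m(b, c, s(s(g(a, s(c)))))))   [R5 at 1.2.1]
2. s(g(s(s(a)), m(b, c, s(s(g(a, s(c)))))))  →  s(g(s(s(a)), m(b, c, s(s(a)))))   [R5 at 1.2.3.1.1]
3. s(g(s(s(a)), m(b, c, s(s(a)))))  →  s(g(s(s(a)), s(c)))   [R3 at 1.2]
4. s(g(s(s(a)), s(c)))  →  s(s(s(a)))   [R5 at 1]

s(s(s(a)))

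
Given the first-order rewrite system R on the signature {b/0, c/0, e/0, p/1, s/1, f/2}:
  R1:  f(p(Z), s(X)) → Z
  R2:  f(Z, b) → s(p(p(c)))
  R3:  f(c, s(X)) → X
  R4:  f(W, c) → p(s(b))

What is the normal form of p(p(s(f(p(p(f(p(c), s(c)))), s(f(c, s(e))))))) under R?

p(p(s(p(c))))

1. p(p(s(f(p(p(f(p(c), s(c)))), s(f(c, s(e)))))))  →  p(p(s(p(f(p(c), s(c))))))   [R1 at 1.1.1]
2. p(p(s(p(f(p(c), s(c))))))  →  p(p(s(p(c))))   [R1 at 1.1.1.1]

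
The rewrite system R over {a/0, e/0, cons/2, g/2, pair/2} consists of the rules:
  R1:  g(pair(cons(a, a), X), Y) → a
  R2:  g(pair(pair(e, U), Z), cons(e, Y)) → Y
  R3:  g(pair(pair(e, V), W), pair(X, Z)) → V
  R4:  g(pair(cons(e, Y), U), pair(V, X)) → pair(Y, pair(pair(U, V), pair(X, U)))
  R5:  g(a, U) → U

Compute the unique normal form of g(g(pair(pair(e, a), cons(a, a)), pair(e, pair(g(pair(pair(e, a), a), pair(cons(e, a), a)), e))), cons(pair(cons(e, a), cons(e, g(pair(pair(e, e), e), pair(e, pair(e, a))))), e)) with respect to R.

1. g(g(pair(pair(e, a), cons(a, a)), pair(e, pair(g(pair(pair(e, a), a), pair(cons(e, a), a)), e))), cons(pair(cons(e, a), cons(e, g(pair(pair(e, e), e), pair(e, pair(e, a))))), e))  →  g(a, cons(pair(cons(e, a), cons(e, g(pair(pair(e, e), e), pair(e, pair(e, a))))), e))   [R3 at 1]
2. g(a, cons(pair(cons(e, a), cons(e, g(pair(pair(e, e), e), pair(e, pair(e, a))))), e))  →  cons(pair(cons(e, a), cons(e, g(pair(pair(e, e), e), pair(e, pair(e, a))))), e)   [R5 at ε]
3. cons(pair(cons(e, a), cons(e, g(pair(pair(e, e), e), pair(e, pair(e, a))))), e)  →  cons(pair(cons(e, a), cons(e, e)), e)   [R3 at 1.2.2]

cons(pair(cons(e, a), cons(e, e)), e)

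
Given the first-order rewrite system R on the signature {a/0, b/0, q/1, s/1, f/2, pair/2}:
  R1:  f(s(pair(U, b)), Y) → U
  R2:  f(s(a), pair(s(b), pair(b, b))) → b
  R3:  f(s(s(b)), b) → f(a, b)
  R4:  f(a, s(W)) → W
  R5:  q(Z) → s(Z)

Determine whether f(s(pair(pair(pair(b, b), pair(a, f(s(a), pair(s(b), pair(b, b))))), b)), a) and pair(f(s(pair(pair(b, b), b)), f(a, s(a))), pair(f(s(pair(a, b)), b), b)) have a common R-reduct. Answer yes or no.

yes — NF(t₁) = pair(pair(b, b), pair(a, b)), NF(t₂) = pair(pair(b, b), pair(a, b))

Reduce t₁ = f(s(pair(pair(pair(b, b), pair(a, f(s(a), pair(s(b), pair(b, b))))), b)), a):
1. f(s(pair(pair(pair(b, b), pair(a, f(s(a), pair(s(b), pair(b, b))))), b)), a)  →  pair(pair(b, b), pair(a, f(s(a), pair(s(b), pair(b, b)))))   [R1 at ε]
2. pair(pair(b, b), pair(a, f(s(a), pair(s(b), pair(b, b)))))  →  pair(pair(b, b), pair(a, b))   [R2 at 2.2]

Reduce t₂ = pair(f(s(pair(pair(b, b), b)), f(a, s(a))), pair(f(s(pair(a, b)), b), b)):
1. pair(f(s(pair(pair(b, b), b)), f(a, s(a))), pair(f(s(pair(a, b)), b), b))  →  pair(pair(b, b), pair(f(s(pair(a, b)), b), b))   [R1 at 1]
2. pair(pair(b, b), pair(f(s(pair(a, b)), b), b))  →  pair(pair(b, b), pair(a, b))   [R1 at 2.1]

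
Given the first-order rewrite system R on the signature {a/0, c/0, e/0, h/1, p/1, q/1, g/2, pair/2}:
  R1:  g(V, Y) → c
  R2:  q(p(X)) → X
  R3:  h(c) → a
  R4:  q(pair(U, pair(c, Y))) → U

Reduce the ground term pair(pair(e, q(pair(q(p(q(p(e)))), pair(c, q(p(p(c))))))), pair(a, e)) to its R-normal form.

1. pair(pair(e, q(pair(q(p(q(p(e)))), pair(c, q(p(p(c))))))), pair(a, e))  →  pair(pair(e, q(p(q(p(e))))), pair(a, e))   [R4 at 1.2]
2. pair(pair(e, q(p(q(p(e))))), pair(a, e))  →  pair(pair(e, q(p(e))), pair(a, e))   [R2 at 1.2]
3. pair(pair(e, q(p(e))), pair(a, e))  →  pair(pair(e, e), pair(a, e))   [R2 at 1.2]

pair(pair(e, e), pair(a, e))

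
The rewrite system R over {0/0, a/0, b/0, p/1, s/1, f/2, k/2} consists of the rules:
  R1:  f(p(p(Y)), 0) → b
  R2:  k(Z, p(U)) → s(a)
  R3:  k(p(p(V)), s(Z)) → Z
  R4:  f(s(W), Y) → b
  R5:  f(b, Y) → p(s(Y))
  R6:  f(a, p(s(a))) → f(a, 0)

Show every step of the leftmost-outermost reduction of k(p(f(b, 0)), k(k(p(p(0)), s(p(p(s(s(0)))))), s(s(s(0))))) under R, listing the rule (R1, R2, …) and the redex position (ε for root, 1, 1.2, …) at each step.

1. k(p(f(b, 0)), k(k(p(p(0)), s(p(p(s(s(0)))))), s(s(s(0)))))  →  k(p(p(s(0))), k(k(p(p(0)), s(p(p(s(s(0)))))), s(s(s(0)))))   [R5 at 1.1]
2. k(p(p(s(0))), k(k(p(p(0)), s(p(p(s(s(0)))))), s(s(s(0)))))  →  k(p(p(s(0))), k(p(p(s(s(0)))), s(s(s(0)))))   [R3 at 2.1]
3. k(p(p(s(0))), k(p(p(s(s(0)))), s(s(s(0)))))  →  k(p(p(s(0))), s(s(0)))   [R3 at 2]
4. k(p(p(s(0))), s(s(0)))  →  s(0)   [R3 at ε]

s(0)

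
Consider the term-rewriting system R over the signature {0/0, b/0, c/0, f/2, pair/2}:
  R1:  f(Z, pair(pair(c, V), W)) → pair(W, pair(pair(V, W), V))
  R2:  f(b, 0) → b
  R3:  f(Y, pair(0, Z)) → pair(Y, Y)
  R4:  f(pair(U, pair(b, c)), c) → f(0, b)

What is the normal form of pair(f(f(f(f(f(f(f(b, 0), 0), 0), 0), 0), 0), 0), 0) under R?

1. pair(f(f(f(f(f(f(f(b, 0), 0), 0), 0), 0), 0), 0), 0)  →  pair(f(f(f(f(f(f(b, 0), 0), 0), 0), 0), 0), 0)   [R2 at 1.1.1.1.1.1.1]
2. pair(f(f(f(f(f(f(b, 0), 0), 0), 0), 0), 0), 0)  →  pair(f(f(f(f(f(b, 0), 0), 0), 0), 0), 0)   [R2 at 1.1.1.1.1.1]
3. pair(f(f(f(f(f(b, 0), 0), 0), 0), 0), 0)  →  pair(f(f(f(f(b, 0), 0), 0), 0), 0)   [R2 at 1.1.1.1.1]
4. pair(f(f(f(f(b, 0), 0), 0), 0), 0)  →  pair(f(f(f(b, 0), 0), 0), 0)   [R2 at 1.1.1.1]
5. pair(f(f(f(b, 0), 0), 0), 0)  →  pair(f(f(b, 0), 0), 0)   [R2 at 1.1.1]
6. pair(f(f(b, 0), 0), 0)  →  pair(f(b, 0), 0)   [R2 at 1.1]
7. pair(f(b, 0), 0)  →  pair(b, 0)   [R2 at 1]

pair(b, 0)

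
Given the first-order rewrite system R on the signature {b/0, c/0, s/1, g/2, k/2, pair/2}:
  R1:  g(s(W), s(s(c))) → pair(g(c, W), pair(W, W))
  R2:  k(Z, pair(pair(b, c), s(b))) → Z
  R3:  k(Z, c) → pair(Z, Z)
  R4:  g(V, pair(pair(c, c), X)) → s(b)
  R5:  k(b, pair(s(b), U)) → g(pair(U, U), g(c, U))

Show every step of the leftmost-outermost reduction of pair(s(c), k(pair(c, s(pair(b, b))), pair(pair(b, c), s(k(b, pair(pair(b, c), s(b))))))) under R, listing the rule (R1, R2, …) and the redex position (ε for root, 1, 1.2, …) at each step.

1. pair(s(c), k(pair(c, s(pair(b, b))), pair(pair(b, c), s(k(b, pair(pair(b, c), s(b)))))))  →  pair(s(c), k(pair(c, s(pair(b, b))), pair(pair(b, c), s(b))))   [R2 at 2.2.2.1]
2. pair(s(c), k(pair(c, s(pair(b, b))), pair(pair(b, c), s(b))))  →  pair(s(c), pair(c, s(pair(b, b))))   [R2 at 2]

pair(s(c), pair(c, s(pair(b, b))))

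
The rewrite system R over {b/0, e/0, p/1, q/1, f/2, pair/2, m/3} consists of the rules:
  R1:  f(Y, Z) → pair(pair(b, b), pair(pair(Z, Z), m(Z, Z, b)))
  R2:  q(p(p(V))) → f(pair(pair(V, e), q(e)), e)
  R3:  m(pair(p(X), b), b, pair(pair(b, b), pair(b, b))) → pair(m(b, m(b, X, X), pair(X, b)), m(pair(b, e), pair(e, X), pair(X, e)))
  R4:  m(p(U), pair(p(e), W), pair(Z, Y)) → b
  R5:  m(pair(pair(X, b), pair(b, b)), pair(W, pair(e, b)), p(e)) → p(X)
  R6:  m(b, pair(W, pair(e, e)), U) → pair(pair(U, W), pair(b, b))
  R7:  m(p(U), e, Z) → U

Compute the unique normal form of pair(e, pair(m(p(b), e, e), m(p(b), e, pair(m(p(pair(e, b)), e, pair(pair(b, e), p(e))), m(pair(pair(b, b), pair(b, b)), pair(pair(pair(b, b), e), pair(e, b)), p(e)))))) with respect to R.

1. pair(e, pair(m(p(b), e, e), m(p(b), e, pair(m(p(pair(e, b)), e, pair(pair(b, e), p(e))), m(pair(pair(b, b), pair(b, b)), pair(pair(pair(b, b), e), pair(e, b)), p(e))))))  →  pair(e, pair(b, m(p(b), e, pair(m(p(pair(e, b)), e, pair(pair(b, e), p(e))), m(pair(pair(b, b), pair(b, b)), pair(pair(pair(b, b), e), pair(e, b)), p(e))))))   [R7 at 2.1]
2. pair(e, pair(b, m(p(b), e, pair(m(p(pair(e, b)), e, pair(pair(b, e), p(e))), m(pair(pair(b, b), pair(b, b)), pair(pair(pair(b, b), e), pair(e, b)), p(e))))))  →  pair(e, pair(b, b))   [R7 at 2.2]

pair(e, pair(b, b))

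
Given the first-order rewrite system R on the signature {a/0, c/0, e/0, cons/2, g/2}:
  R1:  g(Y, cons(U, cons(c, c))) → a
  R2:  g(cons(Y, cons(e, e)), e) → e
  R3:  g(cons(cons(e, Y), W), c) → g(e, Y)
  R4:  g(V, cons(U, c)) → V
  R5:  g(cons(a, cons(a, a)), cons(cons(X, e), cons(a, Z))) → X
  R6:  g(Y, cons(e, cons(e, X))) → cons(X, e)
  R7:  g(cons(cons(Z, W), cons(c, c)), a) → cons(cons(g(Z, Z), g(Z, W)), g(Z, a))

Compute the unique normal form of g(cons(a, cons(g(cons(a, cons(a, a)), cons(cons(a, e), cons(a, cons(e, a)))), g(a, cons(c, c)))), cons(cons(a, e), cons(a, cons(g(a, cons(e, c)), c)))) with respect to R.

a

1. g(cons(a, cons(g(cons(a, cons(a, a)), cons(cons(a, e), cons(a, cons(e, a)))), g(a, cons(c, c)))), cons(cons(a, e), cons(a, cons(g(a, cons(e, c)), c))))  →  g(cons(a, cons(a, g(a, cons(c, c)))), cons(cons(a, e), cons(a, cons(g(a, cons(e, c)), c))))   [R5 at 1.2.1]
2. g(cons(a, cons(a, g(a, cons(c, c)))), cons(cons(a, e), cons(a, cons(g(a, cons(e, c)), c))))  →  g(cons(a, cons(a, a)), cons(cons(a, e), cons(a, cons(g(a, cons(e, c)), c))))   [R4 at 1.2.2]
3. g(cons(a, cons(a, a)), cons(cons(a, e), cons(a, cons(g(a, cons(e, c)), c))))  →  a   [R5 at ε]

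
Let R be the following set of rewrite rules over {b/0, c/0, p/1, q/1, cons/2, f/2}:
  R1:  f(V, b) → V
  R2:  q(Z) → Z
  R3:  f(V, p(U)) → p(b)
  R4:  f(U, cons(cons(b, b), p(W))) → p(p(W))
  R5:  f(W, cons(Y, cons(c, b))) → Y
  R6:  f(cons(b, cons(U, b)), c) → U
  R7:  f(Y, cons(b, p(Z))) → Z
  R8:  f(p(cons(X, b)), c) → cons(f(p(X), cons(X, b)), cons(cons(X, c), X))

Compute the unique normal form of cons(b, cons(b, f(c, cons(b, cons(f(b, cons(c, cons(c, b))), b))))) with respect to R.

1. cons(b, cons(b, f(c, cons(b, cons(f(b, cons(c, cons(c, b))), b)))))  →  cons(b, cons(b, f(c, cons(b, cons(c, b)))))   [R5 at 2.2.2.2.1]
2. cons(b, cons(b, f(c, cons(b, cons(c, b)))))  →  cons(b, cons(b, b))   [R5 at 2.2]

cons(b, cons(b, b))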